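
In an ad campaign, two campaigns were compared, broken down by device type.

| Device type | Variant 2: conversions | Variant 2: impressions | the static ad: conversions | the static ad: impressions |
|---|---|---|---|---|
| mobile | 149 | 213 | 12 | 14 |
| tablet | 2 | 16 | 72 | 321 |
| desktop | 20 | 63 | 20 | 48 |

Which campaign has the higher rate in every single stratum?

Mobile: Variant 2 149/213 = 70.0%, the static ad 12/14 = 85.7% → the static ad
Tablet: Variant 2 2/16 = 12.5%, the static ad 72/321 = 22.4% → the static ad
Desktop: Variant 2 20/63 = 31.7%, the static ad 20/48 = 41.7% → the static ad
The static ad has the higher rate in all 3 groups.

the static ad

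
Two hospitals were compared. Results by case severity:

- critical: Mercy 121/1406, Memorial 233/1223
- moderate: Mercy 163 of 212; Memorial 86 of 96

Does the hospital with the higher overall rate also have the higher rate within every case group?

Yes

Critical: Mercy 121/1406 = 8.6%, Memorial 233/1223 = 19.1% → Memorial
Moderate: Mercy 163/212 = 76.9%, Memorial 86/96 = 89.6% → Memorial
Overall: Mercy 284/1618 = 17.6%, Memorial 319/1319 = 24.2% → Memorial
Memorial wins overall and in every case group — no reversal.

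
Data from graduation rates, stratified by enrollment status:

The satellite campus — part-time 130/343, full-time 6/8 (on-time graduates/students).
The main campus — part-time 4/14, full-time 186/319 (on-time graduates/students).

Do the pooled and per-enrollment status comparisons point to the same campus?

Part-time: the satellite campus 130/343 = 37.9%, the main campus 4/14 = 28.6% → the satellite campus
Full-time: the satellite campus 6/8 = 75.0%, the main campus 186/319 = 58.3% → the satellite campus
Overall: the satellite campus 136/351 = 38.7%, the main campus 190/333 = 57.1% → the main campus
The satellite campus wins each enrollment group but the main campus wins overall — the comparison reverses. The satellite campus's students skew toward part-time, which has a lower base rate.

No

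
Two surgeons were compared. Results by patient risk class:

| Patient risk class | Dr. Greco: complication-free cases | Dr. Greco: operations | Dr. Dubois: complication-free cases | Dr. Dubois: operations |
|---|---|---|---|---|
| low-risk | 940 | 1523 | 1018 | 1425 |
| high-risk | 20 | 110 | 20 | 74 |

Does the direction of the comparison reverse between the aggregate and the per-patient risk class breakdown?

No

Low-risk: Dr. Greco 940/1523 = 61.7%, Dr. Dubois 1018/1425 = 71.4% → Dr. Dubois
High-risk: Dr. Greco 20/110 = 18.2%, Dr. Dubois 20/74 = 27.0% → Dr. Dubois
Overall: Dr. Greco 960/1633 = 58.8%, Dr. Dubois 1038/1499 = 69.2% → Dr. Dubois
Dr. Dubois wins overall and in every patient risk group — no reversal.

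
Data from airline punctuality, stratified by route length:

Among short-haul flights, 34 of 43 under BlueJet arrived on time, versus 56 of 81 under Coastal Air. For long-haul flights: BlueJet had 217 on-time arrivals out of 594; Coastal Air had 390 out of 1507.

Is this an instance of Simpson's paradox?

No

Short-haul: BlueJet 34/43 = 79.1%, Coastal Air 56/81 = 69.1% → BlueJet
Long-haul: BlueJet 217/594 = 36.5%, Coastal Air 390/1507 = 25.9% → BlueJet
Overall: BlueJet 251/637 = 39.4%, Coastal Air 446/1588 = 28.1% → BlueJet
BlueJet wins overall and in every route group — no reversal.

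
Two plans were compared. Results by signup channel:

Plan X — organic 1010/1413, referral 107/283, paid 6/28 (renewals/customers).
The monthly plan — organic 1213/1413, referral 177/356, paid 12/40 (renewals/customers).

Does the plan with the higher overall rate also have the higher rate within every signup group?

Yes

Organic: Plan X 1010/1413 = 71.5%, the monthly plan 1213/1413 = 85.8% → the monthly plan
Referral: Plan X 107/283 = 37.8%, the monthly plan 177/356 = 49.7% → the monthly plan
Paid: Plan X 6/28 = 21.4%, the monthly plan 12/40 = 30.0% → the monthly plan
Overall: Plan X 1123/1724 = 65.1%, the monthly plan 1402/1809 = 77.5% → the monthly plan
The monthly plan wins overall and in every signup group — no reversal.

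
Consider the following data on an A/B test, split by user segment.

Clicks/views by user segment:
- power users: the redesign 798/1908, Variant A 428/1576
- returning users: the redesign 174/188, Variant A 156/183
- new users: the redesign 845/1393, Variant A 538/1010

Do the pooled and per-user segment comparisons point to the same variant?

Yes

Power users: the redesign 798/1908 = 41.8%, Variant A 428/1576 = 27.2% → the redesign
Returning users: the redesign 174/188 = 92.6%, Variant A 156/183 = 85.2% → the redesign
New users: the redesign 845/1393 = 60.7%, Variant A 538/1010 = 53.3% → the redesign
Overall: the redesign 1817/3489 = 52.1%, Variant A 1122/2769 = 40.5% → the redesign
The redesign wins overall and in every user group — no reversal.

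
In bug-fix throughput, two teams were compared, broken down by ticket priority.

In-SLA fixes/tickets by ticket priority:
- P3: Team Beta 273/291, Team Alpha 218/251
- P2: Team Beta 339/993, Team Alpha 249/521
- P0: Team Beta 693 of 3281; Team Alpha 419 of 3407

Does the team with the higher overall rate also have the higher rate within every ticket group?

P3: Team Beta 273/291 = 93.8%, Team Alpha 218/251 = 86.9% → Team Beta
P2: Team Beta 339/993 = 34.1%, Team Alpha 249/521 = 47.8% → Team Alpha
P0: Team Beta 693/3281 = 21.1%, Team Alpha 419/3407 = 12.3% → Team Beta
Overall: Team Beta 1305/4565 = 28.6%, Team Alpha 886/4179 = 21.2% → Team Beta
Neither sweeps: Team Beta wins 2 of 3 groups, Team Alpha wins 1. Team Beta wins overall but not every group — no Simpson reversal.

No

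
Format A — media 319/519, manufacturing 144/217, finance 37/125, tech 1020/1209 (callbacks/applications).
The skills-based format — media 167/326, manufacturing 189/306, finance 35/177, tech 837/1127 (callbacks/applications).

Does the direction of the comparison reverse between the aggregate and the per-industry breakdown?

Media: Format A 319/519 = 61.5%, the skills-based format 167/326 = 51.2% → Format A
Manufacturing: Format A 144/217 = 66.4%, the skills-based format 189/306 = 61.8% → Format A
Finance: Format A 37/125 = 29.6%, the skills-based format 35/177 = 19.8% → Format A
Tech: Format A 1020/1209 = 84.4%, the skills-based format 837/1127 = 74.3% → Format A
Overall: Format A 1520/2070 = 73.4%, the skills-based format 1228/1936 = 63.4% → Format A
Format A wins overall and in every industry group — no reversal.

No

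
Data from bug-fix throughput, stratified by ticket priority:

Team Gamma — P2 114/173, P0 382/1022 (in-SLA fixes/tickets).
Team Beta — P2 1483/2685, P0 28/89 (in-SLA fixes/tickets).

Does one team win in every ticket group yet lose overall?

P2: Team Gamma 114/173 = 65.9%, Team Beta 1483/2685 = 55.2% → Team Gamma
P0: Team Gamma 382/1022 = 37.4%, Team Beta 28/89 = 31.5% → Team Gamma
Overall: Team Gamma 496/1195 = 41.5%, Team Beta 1511/2774 = 54.5% → Team Beta
Team Gamma wins each ticket group but Team Beta wins overall — the comparison reverses. Team Gamma's tickets skew toward P0, which has a lower base rate.

Yes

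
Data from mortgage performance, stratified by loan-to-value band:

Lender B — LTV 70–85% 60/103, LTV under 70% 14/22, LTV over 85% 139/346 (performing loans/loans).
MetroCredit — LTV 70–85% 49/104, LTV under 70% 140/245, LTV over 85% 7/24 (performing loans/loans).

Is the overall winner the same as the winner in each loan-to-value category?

No

LTV 70–85%: Lender B 60/103 = 58.3%, MetroCredit 49/104 = 47.1% → Lender B
LTV under 70%: Lender B 14/22 = 63.6%, MetroCredit 140/245 = 57.1% → Lender B
LTV over 85%: Lender B 139/346 = 40.2%, MetroCredit 7/24 = 29.2% → Lender B
Overall: Lender B 213/471 = 45.2%, MetroCredit 196/373 = 52.5% → MetroCredit
Lender B wins each loan-to-value group but MetroCredit wins overall — the comparison reverses. Lender B's loans skew toward LTV over 85%, which has a lower base rate.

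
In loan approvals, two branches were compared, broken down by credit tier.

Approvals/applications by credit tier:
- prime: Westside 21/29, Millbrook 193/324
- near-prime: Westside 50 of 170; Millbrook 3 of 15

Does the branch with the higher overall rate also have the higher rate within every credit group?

Prime: Westside 21/29 = 72.4%, Millbrook 193/324 = 59.6% → Westside
Near-prime: Westside 50/170 = 29.4%, Millbrook 3/15 = 20.0% → Westside
Overall: Westside 71/199 = 35.7%, Millbrook 196/339 = 57.8% → Millbrook
Westside wins each credit group but Millbrook wins overall — the comparison reverses. Westside's applications skew toward near-prime, which has a lower base rate.

No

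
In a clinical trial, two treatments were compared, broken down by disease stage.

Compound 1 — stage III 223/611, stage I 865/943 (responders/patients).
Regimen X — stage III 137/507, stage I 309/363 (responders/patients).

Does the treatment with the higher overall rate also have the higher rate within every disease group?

Yes

Stage III: Compound 1 223/611 = 36.5%, Regimen X 137/507 = 27.0% → Compound 1
Stage I: Compound 1 865/943 = 91.7%, Regimen X 309/363 = 85.1% → Compound 1
Overall: Compound 1 1088/1554 = 70.0%, Regimen X 446/870 = 51.3% → Compound 1
Compound 1 wins overall and in every disease group — no reversal.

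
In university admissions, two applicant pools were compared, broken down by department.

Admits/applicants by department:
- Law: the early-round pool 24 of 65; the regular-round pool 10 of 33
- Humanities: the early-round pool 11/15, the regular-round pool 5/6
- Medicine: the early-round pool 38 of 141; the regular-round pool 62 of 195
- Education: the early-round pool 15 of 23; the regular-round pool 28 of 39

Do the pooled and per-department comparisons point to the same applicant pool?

No

Law: the early-round pool 24/65 = 36.9%, the regular-round pool 10/33 = 30.3% → the early-round pool
Humanities: the early-round pool 11/15 = 73.3%, the regular-round pool 5/6 = 83.3% → the regular-round pool
Medicine: the early-round pool 38/141 = 27.0%, the regular-round pool 62/195 = 31.8% → the regular-round pool
Education: the early-round pool 15/23 = 65.2%, the regular-round pool 28/39 = 71.8% → the regular-round pool
Overall: the early-round pool 88/244 = 36.1%, the regular-round pool 105/273 = 38.5% → the regular-round pool
Neither sweeps: the early-round pool wins 1 of 4 groups, the regular-round pool wins 3. The regular-round pool wins overall but not every group — no Simpson reversal.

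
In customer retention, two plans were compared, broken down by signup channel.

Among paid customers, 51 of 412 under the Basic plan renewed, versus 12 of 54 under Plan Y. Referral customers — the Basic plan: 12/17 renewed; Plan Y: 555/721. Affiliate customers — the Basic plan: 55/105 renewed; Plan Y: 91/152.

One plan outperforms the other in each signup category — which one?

Paid: the Basic plan 51/412 = 12.4%, Plan Y 12/54 = 22.2% → Plan Y
Referral: the Basic plan 12/17 = 70.6%, Plan Y 555/721 = 77.0% → Plan Y
Affiliate: the Basic plan 55/105 = 52.4%, Plan Y 91/152 = 59.9% → Plan Y
Plan Y has the higher rate in all 3 groups.

Plan Y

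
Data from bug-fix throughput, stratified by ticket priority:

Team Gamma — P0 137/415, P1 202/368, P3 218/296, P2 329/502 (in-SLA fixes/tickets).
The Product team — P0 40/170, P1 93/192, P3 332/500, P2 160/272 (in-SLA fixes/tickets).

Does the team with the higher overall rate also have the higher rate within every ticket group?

Yes

P0: Team Gamma 137/415 = 33.0%, the Product team 40/170 = 23.5% → Team Gamma
P1: Team Gamma 202/368 = 54.9%, the Product team 93/192 = 48.4% → Team Gamma
P3: Team Gamma 218/296 = 73.6%, the Product team 332/500 = 66.4% → Team Gamma
P2: Team Gamma 329/502 = 65.5%, the Product team 160/272 = 58.8% → Team Gamma
Overall: Team Gamma 886/1581 = 56.0%, the Product team 625/1134 = 55.1% → Team Gamma
Team Gamma wins overall and in every ticket group — no reversal.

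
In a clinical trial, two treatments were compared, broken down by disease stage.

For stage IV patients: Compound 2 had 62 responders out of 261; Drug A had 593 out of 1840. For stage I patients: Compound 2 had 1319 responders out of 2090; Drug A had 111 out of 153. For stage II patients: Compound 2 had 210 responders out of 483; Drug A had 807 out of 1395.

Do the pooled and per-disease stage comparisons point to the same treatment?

Stage IV: Compound 2 62/261 = 23.8%, Drug A 593/1840 = 32.2% → Drug A
Stage I: Compound 2 1319/2090 = 63.1%, Drug A 111/153 = 72.5% → Drug A
Stage II: Compound 2 210/483 = 43.5%, Drug A 807/1395 = 57.8% → Drug A
Overall: Compound 2 1591/2834 = 56.1%, Drug A 1511/3388 = 44.6% → Compound 2
Drug A wins each disease group but Compound 2 wins overall — the comparison reverses. Drug A's patients skew toward stage IV, which has a lower base rate.

No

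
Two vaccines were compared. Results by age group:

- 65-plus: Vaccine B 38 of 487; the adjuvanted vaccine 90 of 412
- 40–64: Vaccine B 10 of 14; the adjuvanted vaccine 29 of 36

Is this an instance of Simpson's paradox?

65-plus: Vaccine B 38/487 = 7.8%, the adjuvanted vaccine 90/412 = 21.8% → the adjuvanted vaccine
40–64: Vaccine B 10/14 = 71.4%, the adjuvanted vaccine 29/36 = 80.6% → the adjuvanted vaccine
Overall: Vaccine B 48/501 = 9.6%, the adjuvanted vaccine 119/448 = 26.6% → the adjuvanted vaccine
The adjuvanted vaccine wins overall and in every age group — no reversal.

No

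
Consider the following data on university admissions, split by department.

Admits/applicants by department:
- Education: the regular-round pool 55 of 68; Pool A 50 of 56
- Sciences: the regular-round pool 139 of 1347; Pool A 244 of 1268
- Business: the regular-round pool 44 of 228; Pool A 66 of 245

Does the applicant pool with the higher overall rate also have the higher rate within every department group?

Education: the regular-round pool 55/68 = 80.9%, Pool A 50/56 = 89.3% → Pool A
Sciences: the regular-round pool 139/1347 = 10.3%, Pool A 244/1268 = 19.2% → Pool A
Business: the regular-round pool 44/228 = 19.3%, Pool A 66/245 = 26.9% → Pool A
Overall: the regular-round pool 238/1643 = 14.5%, Pool A 360/1569 = 22.9% → Pool A
Pool A wins overall and in every department group — no reversal.

Yes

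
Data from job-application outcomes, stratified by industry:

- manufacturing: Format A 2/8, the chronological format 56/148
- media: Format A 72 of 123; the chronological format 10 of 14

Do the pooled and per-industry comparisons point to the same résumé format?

No

Manufacturing: Format A 2/8 = 25.0%, the chronological format 56/148 = 37.8% → the chronological format
Media: Format A 72/123 = 58.5%, the chronological format 10/14 = 71.4% → the chronological format
Overall: Format A 74/131 = 56.5%, the chronological format 66/162 = 40.7% → Format A
The chronological format wins each industry group but Format A wins overall — the comparison reverses. The chronological format's applications skew toward manufacturing, which has a lower base rate.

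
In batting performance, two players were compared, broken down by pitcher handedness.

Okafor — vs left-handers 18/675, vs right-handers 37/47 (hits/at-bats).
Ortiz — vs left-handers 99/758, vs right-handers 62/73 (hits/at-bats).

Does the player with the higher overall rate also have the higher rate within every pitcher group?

Vs left-handers: Okafor 18/675 = 2.7%, Ortiz 99/758 = 13.1% → Ortiz
Vs right-handers: Okafor 37/47 = 78.7%, Ortiz 62/73 = 84.9% → Ortiz
Overall: Okafor 55/722 = 7.6%, Ortiz 161/831 = 19.4% → Ortiz
Ortiz wins overall and in every pitcher group — no reversal.

Yes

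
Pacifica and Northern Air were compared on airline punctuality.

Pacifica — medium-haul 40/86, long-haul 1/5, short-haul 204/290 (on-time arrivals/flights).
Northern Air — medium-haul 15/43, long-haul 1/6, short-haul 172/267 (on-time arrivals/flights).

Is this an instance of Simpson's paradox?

No

Medium-haul: Pacifica 40/86 = 46.5%, Northern Air 15/43 = 34.9% → Pacifica
Long-haul: Pacifica 1/5 = 20.0%, Northern Air 1/6 = 16.7% → Pacifica
Short-haul: Pacifica 204/290 = 70.3%, Northern Air 172/267 = 64.4% → Pacifica
Overall: Pacifica 245/381 = 64.3%, Northern Air 188/316 = 59.5% → Pacifica
Pacifica wins overall and in every route group — no reversal.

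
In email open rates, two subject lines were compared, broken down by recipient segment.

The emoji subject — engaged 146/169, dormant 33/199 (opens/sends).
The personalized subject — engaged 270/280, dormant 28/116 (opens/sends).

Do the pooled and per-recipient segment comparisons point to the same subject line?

Engaged: the emoji subject 146/169 = 86.4%, the personalized subject 270/280 = 96.4% → the personalized subject
Dormant: the emoji subject 33/199 = 16.6%, the personalized subject 28/116 = 24.1% → the personalized subject
Overall: the emoji subject 179/368 = 48.6%, the personalized subject 298/396 = 75.3% → the personalized subject
The personalized subject wins overall and in every recipient group — no reversal.

Yes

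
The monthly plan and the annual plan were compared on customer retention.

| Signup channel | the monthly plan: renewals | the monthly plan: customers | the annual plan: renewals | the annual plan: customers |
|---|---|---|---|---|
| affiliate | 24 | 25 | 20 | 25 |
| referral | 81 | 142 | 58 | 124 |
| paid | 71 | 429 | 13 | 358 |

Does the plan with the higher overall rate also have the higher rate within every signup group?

Affiliate: the monthly plan 24/25 = 96.0%, the annual plan 20/25 = 80.0% → the monthly plan
Referral: the monthly plan 81/142 = 57.0%, the annual plan 58/124 = 46.8% → the monthly plan
Paid: the monthly plan 71/429 = 16.6%, the annual plan 13/358 = 3.6% → the monthly plan
Overall: the monthly plan 176/596 = 29.5%, the annual plan 91/507 = 17.9% → the monthly plan
The monthly plan wins overall and in every signup group — no reversal.

Yes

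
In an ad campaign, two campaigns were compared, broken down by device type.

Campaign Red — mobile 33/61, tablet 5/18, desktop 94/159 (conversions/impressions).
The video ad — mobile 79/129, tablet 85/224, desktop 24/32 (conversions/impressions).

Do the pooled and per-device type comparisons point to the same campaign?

No

Mobile: Campaign Red 33/61 = 54.1%, the video ad 79/129 = 61.2% → the video ad
Tablet: Campaign Red 5/18 = 27.8%, the video ad 85/224 = 37.9% → the video ad
Desktop: Campaign Red 94/159 = 59.1%, the video ad 24/32 = 75.0% → the video ad
Overall: Campaign Red 132/238 = 55.5%, the video ad 188/385 = 48.8% → Campaign Red
The video ad wins each device group but Campaign Red wins overall — the comparison reverses. The video ad's impressions skew toward tablet, which has a lower base rate.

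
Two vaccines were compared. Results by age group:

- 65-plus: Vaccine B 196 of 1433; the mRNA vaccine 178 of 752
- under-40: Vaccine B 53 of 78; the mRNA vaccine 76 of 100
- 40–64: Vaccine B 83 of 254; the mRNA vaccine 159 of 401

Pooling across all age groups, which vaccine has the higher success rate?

65-plus: Vaccine B 196/1433 = 13.7%, the mRNA vaccine 178/752 = 23.7% → the mRNA vaccine
Under-40: Vaccine B 53/78 = 67.9%, the mRNA vaccine 76/100 = 76.0% → the mRNA vaccine
40–64: Vaccine B 83/254 = 32.7%, the mRNA vaccine 159/401 = 39.7% → the mRNA vaccine
Overall: Vaccine B 332/1765 = 18.8%, the mRNA vaccine 413/1253 = 33.0% → the mRNA vaccine

the mRNA vaccine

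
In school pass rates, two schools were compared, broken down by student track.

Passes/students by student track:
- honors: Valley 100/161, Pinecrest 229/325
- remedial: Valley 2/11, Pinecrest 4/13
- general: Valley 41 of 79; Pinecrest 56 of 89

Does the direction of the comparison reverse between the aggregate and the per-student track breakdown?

No

Honors: Valley 100/161 = 62.1%, Pinecrest 229/325 = 70.5% → Pinecrest
Remedial: Valley 2/11 = 18.2%, Pinecrest 4/13 = 30.8% → Pinecrest
General: Valley 41/79 = 51.9%, Pinecrest 56/89 = 62.9% → Pinecrest
Overall: Valley 143/251 = 57.0%, Pinecrest 289/427 = 67.7% → Pinecrest
Pinecrest wins overall and in every student group — no reversal.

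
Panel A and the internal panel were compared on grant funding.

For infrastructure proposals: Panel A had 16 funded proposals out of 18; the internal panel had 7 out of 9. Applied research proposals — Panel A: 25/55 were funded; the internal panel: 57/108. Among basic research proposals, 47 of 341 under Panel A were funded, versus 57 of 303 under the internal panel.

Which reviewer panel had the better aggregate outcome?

Infrastructure: Panel A 16/18 = 88.9%, the internal panel 7/9 = 77.8% → Panel A
Applied research: Panel A 25/55 = 45.5%, the internal panel 57/108 = 52.8% → the internal panel
Basic research: Panel A 47/341 = 13.8%, the internal panel 57/303 = 18.8% → the internal panel
Overall: Panel A 88/414 = 21.3%, the internal panel 121/420 = 28.8% → the internal panel
(Neither sweeps every proposal group, but the internal panel has the higher pooled rate.)

the internal panel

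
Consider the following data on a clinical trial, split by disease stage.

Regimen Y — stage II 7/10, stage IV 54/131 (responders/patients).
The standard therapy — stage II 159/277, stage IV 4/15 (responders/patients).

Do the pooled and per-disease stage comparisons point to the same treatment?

No

Stage II: Regimen Y 7/10 = 70.0%, the standard therapy 159/277 = 57.4% → Regimen Y
Stage IV: Regimen Y 54/131 = 41.2%, the standard therapy 4/15 = 26.7% → Regimen Y
Overall: Regimen Y 61/141 = 43.3%, the standard therapy 163/292 = 55.8% → the standard therapy
Regimen Y wins each disease group but the standard therapy wins overall — the comparison reverses. Regimen Y's patients skew toward stage IV, which has a lower base rate.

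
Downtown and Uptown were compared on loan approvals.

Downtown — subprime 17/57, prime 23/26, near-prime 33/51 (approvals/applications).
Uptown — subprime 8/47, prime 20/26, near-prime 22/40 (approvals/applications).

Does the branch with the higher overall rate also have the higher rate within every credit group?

Subprime: Downtown 17/57 = 29.8%, Uptown 8/47 = 17.0% → Downtown
Prime: Downtown 23/26 = 88.5%, Uptown 20/26 = 76.9% → Downtown
Near-prime: Downtown 33/51 = 64.7%, Uptown 22/40 = 55.0% → Downtown
Overall: Downtown 73/134 = 54.5%, Uptown 50/113 = 44.2% → Downtown
Downtown wins overall and in every credit group — no reversal.

Yes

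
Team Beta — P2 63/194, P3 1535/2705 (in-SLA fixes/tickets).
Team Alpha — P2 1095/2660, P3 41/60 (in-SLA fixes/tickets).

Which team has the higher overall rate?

P2: Team Beta 63/194 = 32.5%, Team Alpha 1095/2660 = 41.2% → Team Alpha
P3: Team Beta 1535/2705 = 56.7%, Team Alpha 41/60 = 68.3% → Team Alpha
Overall: Team Beta 1598/2899 = 55.1%, Team Alpha 1136/2720 = 41.8% → Team Beta
(Team Alpha wins every ticket group but Team Beta wins overall — Team Alpha's tickets skew toward the low-rate P2 group.)

Team Beta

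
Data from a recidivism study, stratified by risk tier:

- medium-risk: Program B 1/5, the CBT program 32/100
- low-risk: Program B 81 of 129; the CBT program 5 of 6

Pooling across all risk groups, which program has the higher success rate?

Program B

Medium-risk: Program B 1/5 = 20.0%, the CBT program 32/100 = 32.0% → the CBT program
Low-risk: Program B 81/129 = 62.8%, the CBT program 5/6 = 83.3% → the CBT program
Overall: Program B 82/134 = 61.2%, the CBT program 37/106 = 34.9% → Program B
(The CBT program wins every risk group but Program B wins overall — the CBT program's participants skew toward the low-rate medium-risk group.)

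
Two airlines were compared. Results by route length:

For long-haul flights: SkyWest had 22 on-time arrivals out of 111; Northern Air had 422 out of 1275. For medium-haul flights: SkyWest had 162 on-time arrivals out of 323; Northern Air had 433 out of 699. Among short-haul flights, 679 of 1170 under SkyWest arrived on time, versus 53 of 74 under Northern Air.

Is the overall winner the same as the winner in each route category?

Long-haul: SkyWest 22/111 = 19.8%, Northern Air 422/1275 = 33.1% → Northern Air
Medium-haul: SkyWest 162/323 = 50.2%, Northern Air 433/699 = 61.9% → Northern Air
Short-haul: SkyWest 679/1170 = 58.0%, Northern Air 53/74 = 71.6% → Northern Air
Overall: SkyWest 863/1604 = 53.8%, Northern Air 908/2048 = 44.3% → SkyWest
Northern Air wins each route group but SkyWest wins overall — the comparison reverses. Northern Air's flights skew toward long-haul, which has a lower base rate.

No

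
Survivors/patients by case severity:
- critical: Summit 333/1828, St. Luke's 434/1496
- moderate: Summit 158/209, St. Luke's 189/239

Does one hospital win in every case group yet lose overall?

Critical: Summit 333/1828 = 18.2%, St. Luke's 434/1496 = 29.0% → St. Luke's
Moderate: Summit 158/209 = 75.6%, St. Luke's 189/239 = 79.1% → St. Luke's
Overall: Summit 491/2037 = 24.1%, St. Luke's 623/1735 = 35.9% → St. Luke's
St. Luke's wins overall and in every case group — no reversal.

No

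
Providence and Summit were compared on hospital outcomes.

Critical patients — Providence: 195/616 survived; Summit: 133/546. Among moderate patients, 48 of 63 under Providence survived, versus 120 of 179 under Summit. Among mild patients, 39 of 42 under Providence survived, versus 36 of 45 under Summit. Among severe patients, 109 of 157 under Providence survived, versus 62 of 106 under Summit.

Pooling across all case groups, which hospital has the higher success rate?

Providence

Critical: Providence 195/616 = 31.7%, Summit 133/546 = 24.4% → Providence
Moderate: Providence 48/63 = 76.2%, Summit 120/179 = 67.0% → Providence
Mild: Providence 39/42 = 92.9%, Summit 36/45 = 80.0% → Providence
Severe: Providence 109/157 = 69.4%, Summit 62/106 = 58.5% → Providence
Overall: Providence 391/878 = 44.5%, Summit 351/876 = 40.1% → Providence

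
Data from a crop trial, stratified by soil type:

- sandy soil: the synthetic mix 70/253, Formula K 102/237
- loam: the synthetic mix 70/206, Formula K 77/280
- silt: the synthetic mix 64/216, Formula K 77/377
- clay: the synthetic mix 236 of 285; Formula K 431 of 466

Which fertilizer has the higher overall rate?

Sandy soil: the synthetic mix 70/253 = 27.7%, Formula K 102/237 = 43.0% → Formula K
Loam: the synthetic mix 70/206 = 34.0%, Formula K 77/280 = 27.5% → the synthetic mix
Silt: the synthetic mix 64/216 = 29.6%, Formula K 77/377 = 20.4% → the synthetic mix
Clay: the synthetic mix 236/285 = 82.8%, Formula K 431/466 = 92.5% → Formula K
Overall: the synthetic mix 440/960 = 45.8%, Formula K 687/1360 = 50.5% → Formula K
(Neither sweeps every soil group, but Formula K has the higher pooled rate.)

Formula K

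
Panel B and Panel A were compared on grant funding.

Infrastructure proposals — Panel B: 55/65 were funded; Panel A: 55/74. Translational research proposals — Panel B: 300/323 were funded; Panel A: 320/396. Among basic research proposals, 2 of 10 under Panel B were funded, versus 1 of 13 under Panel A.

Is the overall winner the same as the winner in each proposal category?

Infrastructure: Panel B 55/65 = 84.6%, Panel A 55/74 = 74.3% → Panel B
Translational research: Panel B 300/323 = 92.9%, Panel A 320/396 = 80.8% → Panel B
Basic research: Panel B 2/10 = 20.0%, Panel A 1/13 = 7.7% → Panel B
Overall: Panel B 357/398 = 89.7%, Panel A 376/483 = 77.8% → Panel B
Panel B wins overall and in every proposal group — no reversal.

Yes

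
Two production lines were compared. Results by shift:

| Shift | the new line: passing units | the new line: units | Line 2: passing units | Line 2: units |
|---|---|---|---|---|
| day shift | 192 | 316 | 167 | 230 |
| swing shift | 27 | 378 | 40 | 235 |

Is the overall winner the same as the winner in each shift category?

Day shift: the new line 192/316 = 60.8%, Line 2 167/230 = 72.6% → Line 2
Swing shift: the new line 27/378 = 7.1%, Line 2 40/235 = 17.0% → Line 2
Overall: the new line 219/694 = 31.6%, Line 2 207/465 = 44.5% → Line 2
Line 2 wins overall and in every shift group — no reversal.

Yes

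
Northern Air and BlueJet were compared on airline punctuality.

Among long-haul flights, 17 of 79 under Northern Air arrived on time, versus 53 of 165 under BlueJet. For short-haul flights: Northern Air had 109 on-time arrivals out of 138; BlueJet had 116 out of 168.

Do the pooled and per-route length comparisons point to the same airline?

No

Long-haul: Northern Air 17/79 = 21.5%, BlueJet 53/165 = 32.1% → BlueJet
Short-haul: Northern Air 109/138 = 79.0%, BlueJet 116/168 = 69.0% → Northern Air
Overall: Northern Air 126/217 = 58.1%, BlueJet 169/333 = 50.8% → Northern Air
Neither sweeps: Northern Air wins 1 of 2 groups, BlueJet wins 1. Northern Air wins overall but not every group — no Simpson reversal.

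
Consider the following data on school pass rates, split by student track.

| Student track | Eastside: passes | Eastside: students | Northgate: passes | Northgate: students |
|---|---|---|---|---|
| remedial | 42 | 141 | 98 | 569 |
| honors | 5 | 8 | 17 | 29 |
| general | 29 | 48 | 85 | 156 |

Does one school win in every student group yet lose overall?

No

Remedial: Eastside 42/141 = 29.8%, Northgate 98/569 = 17.2% → Eastside
Honors: Eastside 5/8 = 62.5%, Northgate 17/29 = 58.6% → Eastside
General: Eastside 29/48 = 60.4%, Northgate 85/156 = 54.5% → Eastside
Overall: Eastside 76/197 = 38.6%, Northgate 200/754 = 26.5% → Eastside
Eastside wins overall and in every student group — no reversal.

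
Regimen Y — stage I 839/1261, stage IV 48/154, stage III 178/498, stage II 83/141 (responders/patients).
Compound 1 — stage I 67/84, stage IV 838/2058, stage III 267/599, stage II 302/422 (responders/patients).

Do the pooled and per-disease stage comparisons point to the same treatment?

No

Stage I: Regimen Y 839/1261 = 66.5%, Compound 1 67/84 = 79.8% → Compound 1
Stage IV: Regimen Y 48/154 = 31.2%, Compound 1 838/2058 = 40.7% → Compound 1
Stage III: Regimen Y 178/498 = 35.7%, Compound 1 267/599 = 44.6% → Compound 1
Stage II: Regimen Y 83/141 = 58.9%, Compound 1 302/422 = 71.6% → Compound 1
Overall: Regimen Y 1148/2054 = 55.9%, Compound 1 1474/3163 = 46.6% → Regimen Y
Compound 1 wins each disease group but Regimen Y wins overall — the comparison reverses. Compound 1's patients skew toward stage IV, which has a lower base rate.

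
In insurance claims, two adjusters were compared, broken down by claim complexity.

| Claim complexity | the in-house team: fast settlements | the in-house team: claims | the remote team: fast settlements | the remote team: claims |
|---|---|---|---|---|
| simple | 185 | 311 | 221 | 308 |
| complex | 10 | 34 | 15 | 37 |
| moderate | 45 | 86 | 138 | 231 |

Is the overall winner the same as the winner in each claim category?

Yes

Simple: the in-house team 185/311 = 59.5%, the remote team 221/308 = 71.8% → the remote team
Complex: the in-house team 10/34 = 29.4%, the remote team 15/37 = 40.5% → the remote team
Moderate: the in-house team 45/86 = 52.3%, the remote team 138/231 = 59.7% → the remote team
Overall: the in-house team 240/431 = 55.7%, the remote team 374/576 = 64.9% → the remote team
The remote team wins overall and in every claim group — no reversal.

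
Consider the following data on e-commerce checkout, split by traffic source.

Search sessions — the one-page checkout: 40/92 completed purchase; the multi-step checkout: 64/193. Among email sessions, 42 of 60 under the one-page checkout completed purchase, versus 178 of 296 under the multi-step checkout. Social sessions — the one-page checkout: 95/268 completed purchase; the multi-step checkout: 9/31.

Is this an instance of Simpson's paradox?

Search: the one-page checkout 40/92 = 43.5%, the multi-step checkout 64/193 = 33.2% → the one-page checkout
Email: the one-page checkout 42/60 = 70.0%, the multi-step checkout 178/296 = 60.1% → the one-page checkout
Social: the one-page checkout 95/268 = 35.4%, the multi-step checkout 9/31 = 29.0% → the one-page checkout
Overall: the one-page checkout 177/420 = 42.1%, the multi-step checkout 251/520 = 48.3% → the multi-step checkout
The one-page checkout wins each traffic group but the multi-step checkout wins overall — the comparison reverses. The one-page checkout's sessions skew toward social, which has a lower base rate.

Yes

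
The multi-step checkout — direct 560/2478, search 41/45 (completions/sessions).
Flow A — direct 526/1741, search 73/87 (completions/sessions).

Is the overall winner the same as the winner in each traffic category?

No

Direct: the multi-step checkout 560/2478 = 22.6%, Flow A 526/1741 = 30.2% → Flow A
Search: the multi-step checkout 41/45 = 91.1%, Flow A 73/87 = 83.9% → the multi-step checkout
Overall: the multi-step checkout 601/2523 = 23.8%, Flow A 599/1828 = 32.8% → Flow A
Neither sweeps: the multi-step checkout wins 1 of 2 groups, Flow A wins 1. Flow A wins overall but not every group — no Simpson reversal.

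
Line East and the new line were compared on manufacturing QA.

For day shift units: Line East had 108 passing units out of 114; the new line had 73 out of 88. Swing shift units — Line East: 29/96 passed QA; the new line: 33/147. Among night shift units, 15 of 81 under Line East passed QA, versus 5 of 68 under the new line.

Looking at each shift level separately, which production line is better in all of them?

Line East

Day shift: Line East 108/114 = 94.7%, the new line 73/88 = 83.0% → Line East
Swing shift: Line East 29/96 = 30.2%, the new line 33/147 = 22.4% → Line East
Night shift: Line East 15/81 = 18.5%, the new line 5/68 = 7.4% → Line East
Line East has the higher rate in all 3 groups.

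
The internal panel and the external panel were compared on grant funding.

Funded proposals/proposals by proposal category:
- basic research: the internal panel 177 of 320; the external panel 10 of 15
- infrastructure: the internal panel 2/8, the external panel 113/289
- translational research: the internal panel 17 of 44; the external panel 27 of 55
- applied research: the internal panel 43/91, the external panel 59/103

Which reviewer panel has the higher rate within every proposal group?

the external panel

Basic research: the internal panel 177/320 = 55.3%, the external panel 10/15 = 66.7% → the external panel
Infrastructure: the internal panel 2/8 = 25.0%, the external panel 113/289 = 39.1% → the external panel
Translational research: the internal panel 17/44 = 38.6%, the external panel 27/55 = 49.1% → the external panel
Applied research: the internal panel 43/91 = 47.3%, the external panel 59/103 = 57.3% → the external panel
The external panel has the higher rate in all 4 groups.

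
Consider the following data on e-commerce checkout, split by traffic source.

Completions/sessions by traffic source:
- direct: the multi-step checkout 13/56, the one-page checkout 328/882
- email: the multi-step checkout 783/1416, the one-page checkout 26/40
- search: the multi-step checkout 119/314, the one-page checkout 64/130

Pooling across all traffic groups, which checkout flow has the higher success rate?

the multi-step checkout

Direct: the multi-step checkout 13/56 = 23.2%, the one-page checkout 328/882 = 37.2% → the one-page checkout
Email: the multi-step checkout 783/1416 = 55.3%, the one-page checkout 26/40 = 65.0% → the one-page checkout
Search: the multi-step checkout 119/314 = 37.9%, the one-page checkout 64/130 = 49.2% → the one-page checkout
Overall: the multi-step checkout 915/1786 = 51.2%, the one-page checkout 418/1052 = 39.7% → the multi-step checkout
(The one-page checkout wins every traffic group but the multi-step checkout wins overall — the one-page checkout's sessions skew toward the low-rate direct group.)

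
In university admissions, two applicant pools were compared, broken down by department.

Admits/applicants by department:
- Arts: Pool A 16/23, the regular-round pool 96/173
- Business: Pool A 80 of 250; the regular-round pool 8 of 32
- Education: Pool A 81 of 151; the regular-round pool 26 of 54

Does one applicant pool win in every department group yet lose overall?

Arts: Pool A 16/23 = 69.6%, the regular-round pool 96/173 = 55.5% → Pool A
Business: Pool A 80/250 = 32.0%, the regular-round pool 8/32 = 25.0% → Pool A
Education: Pool A 81/151 = 53.6%, the regular-round pool 26/54 = 48.1% → Pool A
Overall: Pool A 177/424 = 41.7%, the regular-round pool 130/259 = 50.2% → the regular-round pool
Pool A wins each department group but the regular-round pool wins overall — the comparison reverses. Pool A's applicants skew toward Business, which has a lower base rate.

Yes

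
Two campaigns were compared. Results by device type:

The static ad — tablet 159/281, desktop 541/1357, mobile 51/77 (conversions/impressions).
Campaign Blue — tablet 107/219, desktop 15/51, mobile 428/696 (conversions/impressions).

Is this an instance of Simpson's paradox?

Tablet: the static ad 159/281 = 56.6%, Campaign Blue 107/219 = 48.9% → the static ad
Desktop: the static ad 541/1357 = 39.9%, Campaign Blue 15/51 = 29.4% → the static ad
Mobile: the static ad 51/77 = 66.2%, Campaign Blue 428/696 = 61.5% → the static ad
Overall: the static ad 751/1715 = 43.8%, Campaign Blue 550/966 = 56.9% → Campaign Blue
The static ad wins each device group but Campaign Blue wins overall — the comparison reverses. The static ad's impressions skew toward desktop, which has a lower base rate.

Yes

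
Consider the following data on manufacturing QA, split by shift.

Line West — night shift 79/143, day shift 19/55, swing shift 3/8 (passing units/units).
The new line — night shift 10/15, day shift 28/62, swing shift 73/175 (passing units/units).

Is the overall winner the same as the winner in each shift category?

Night shift: Line West 79/143 = 55.2%, the new line 10/15 = 66.7% → the new line
Day shift: Line West 19/55 = 34.5%, the new line 28/62 = 45.2% → the new line
Swing shift: Line West 3/8 = 37.5%, the new line 73/175 = 41.7% → the new line
Overall: Line West 101/206 = 49.0%, the new line 111/252 = 44.0% → Line West
The new line wins each shift group but Line West wins overall — the comparison reverses. The new line's units skew toward swing shift, which has a lower base rate.

No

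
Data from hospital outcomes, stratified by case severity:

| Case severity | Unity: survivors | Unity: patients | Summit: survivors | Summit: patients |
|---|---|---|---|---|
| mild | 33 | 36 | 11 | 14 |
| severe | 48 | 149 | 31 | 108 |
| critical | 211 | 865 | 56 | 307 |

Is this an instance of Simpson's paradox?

Mild: Unity 33/36 = 91.7%, Summit 11/14 = 78.6% → Unity
Severe: Unity 48/149 = 32.2%, Summit 31/108 = 28.7% → Unity
Critical: Unity 211/865 = 24.4%, Summit 56/307 = 18.2% → Unity
Overall: Unity 292/1050 = 27.8%, Summit 98/429 = 22.8% → Unity
Unity wins overall and in every case group — no reversal.

No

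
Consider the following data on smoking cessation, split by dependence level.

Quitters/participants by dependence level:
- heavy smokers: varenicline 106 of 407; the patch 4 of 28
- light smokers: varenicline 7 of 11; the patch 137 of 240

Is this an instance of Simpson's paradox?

Yes

Heavy smokers: varenicline 106/407 = 26.0%, the patch 4/28 = 14.3% → varenicline
Light smokers: varenicline 7/11 = 63.6%, the patch 137/240 = 57.1% → varenicline
Overall: varenicline 113/418 = 27.0%, the patch 141/268 = 52.6% → the patch
Varenicline wins each dependence group but the patch wins overall — the comparison reverses. Varenicline's participants skew toward heavy smokers, which has a lower base rate.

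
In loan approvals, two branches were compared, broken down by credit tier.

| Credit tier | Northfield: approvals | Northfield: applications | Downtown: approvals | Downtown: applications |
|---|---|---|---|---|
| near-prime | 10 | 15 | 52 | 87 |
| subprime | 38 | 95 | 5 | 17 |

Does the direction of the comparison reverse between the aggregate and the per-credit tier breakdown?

Near-prime: Northfield 10/15 = 66.7%, Downtown 52/87 = 59.8% → Northfield
Subprime: Northfield 38/95 = 40.0%, Downtown 5/17 = 29.4% → Northfield
Overall: Northfield 48/110 = 43.6%, Downtown 57/104 = 54.8% → Downtown
Northfield wins each credit group but Downtown wins overall — the comparison reverses. Northfield's applications skew toward subprime, which has a lower base rate.

Yes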